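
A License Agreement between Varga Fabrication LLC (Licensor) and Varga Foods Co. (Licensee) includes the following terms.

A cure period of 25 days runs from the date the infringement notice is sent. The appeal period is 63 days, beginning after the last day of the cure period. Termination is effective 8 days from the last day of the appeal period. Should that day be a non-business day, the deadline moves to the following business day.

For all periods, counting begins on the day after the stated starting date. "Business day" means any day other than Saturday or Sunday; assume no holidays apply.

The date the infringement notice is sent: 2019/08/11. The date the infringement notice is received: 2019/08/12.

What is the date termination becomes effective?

2019/11/15

Adding 25 calendar days to 2019/08/11 gives 2019/09/05, which is the last day of the cure period.
The last day of the appeal period: 63 calendar days after 2019/09/05 is 2019/11/07.
Adding 8 calendar days to 2019/11/07 gives 2019/11/15, which is the date termination becomes effective. 2019/11/15 is a Friday, so no roll-forward applies.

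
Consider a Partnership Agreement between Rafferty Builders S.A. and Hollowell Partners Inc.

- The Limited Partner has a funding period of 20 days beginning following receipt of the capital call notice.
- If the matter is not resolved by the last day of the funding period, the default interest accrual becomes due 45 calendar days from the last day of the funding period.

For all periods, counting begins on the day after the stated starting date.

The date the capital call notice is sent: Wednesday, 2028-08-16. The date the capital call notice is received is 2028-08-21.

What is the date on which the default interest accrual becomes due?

2028-10-25

The last day of the funding period: 20 calendar days after 2028-08-21 is 2028-09-10.
The date on which the default interest accrual becomes due: 2028-09-10 + 45 days = 2028-10-25.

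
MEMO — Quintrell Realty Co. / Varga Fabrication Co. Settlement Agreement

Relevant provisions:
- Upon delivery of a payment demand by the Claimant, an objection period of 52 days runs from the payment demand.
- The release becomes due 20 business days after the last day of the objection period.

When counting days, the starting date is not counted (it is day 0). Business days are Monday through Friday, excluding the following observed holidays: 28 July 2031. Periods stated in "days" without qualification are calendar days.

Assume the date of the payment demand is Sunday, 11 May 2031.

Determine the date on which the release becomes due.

31 July 2031

Adding 52 calendar days to 11 May 2031 gives 2 July 2031, which is the last day of the objection period.
The date on which the release becomes due: counting 20 business days from Wednesday, 2 July 2031 (Jul 3, Jul 4, Jul 7, Jul 8, …, Jul 29, Jul 30, Jul 31, skipping weekends and the listed holiday on Jul 28) reaches Thursday, 31 July 2031.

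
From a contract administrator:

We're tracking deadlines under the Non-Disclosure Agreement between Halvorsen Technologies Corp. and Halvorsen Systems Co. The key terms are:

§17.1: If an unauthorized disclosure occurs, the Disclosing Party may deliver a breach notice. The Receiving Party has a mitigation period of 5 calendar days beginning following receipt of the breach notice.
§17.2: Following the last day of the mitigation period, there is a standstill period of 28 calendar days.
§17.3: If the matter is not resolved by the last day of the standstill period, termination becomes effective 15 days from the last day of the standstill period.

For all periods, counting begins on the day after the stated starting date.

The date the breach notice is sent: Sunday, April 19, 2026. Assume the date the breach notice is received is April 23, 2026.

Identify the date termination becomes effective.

June 10, 2026

The last day of the mitigation period: 5 calendar days after April 23, 2026 is April 28, 2026.
Adding 28 calendar days to April 28, 2026 gives May 26, 2026, which is the last day of the standstill period.
The date termination becomes effective: May 26, 2026 + 15 days = June 10, 2026.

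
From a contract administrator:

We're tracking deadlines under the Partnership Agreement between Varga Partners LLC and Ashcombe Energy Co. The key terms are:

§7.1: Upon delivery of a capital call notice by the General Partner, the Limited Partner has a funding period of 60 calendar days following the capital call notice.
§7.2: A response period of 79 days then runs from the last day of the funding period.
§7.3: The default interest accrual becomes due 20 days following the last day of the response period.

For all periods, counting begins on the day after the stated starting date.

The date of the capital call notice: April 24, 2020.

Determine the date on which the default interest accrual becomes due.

The last day of the funding period: April 24, 2020 + 60 days = June 23, 2020.
The last day of the response period: June 23, 2020 + 79 days = September 10, 2020.
Adding 20 calendar days to September 10, 2020 gives September 30, 2020, which is the date on which the default interest accrual becomes due.

September 30, 2020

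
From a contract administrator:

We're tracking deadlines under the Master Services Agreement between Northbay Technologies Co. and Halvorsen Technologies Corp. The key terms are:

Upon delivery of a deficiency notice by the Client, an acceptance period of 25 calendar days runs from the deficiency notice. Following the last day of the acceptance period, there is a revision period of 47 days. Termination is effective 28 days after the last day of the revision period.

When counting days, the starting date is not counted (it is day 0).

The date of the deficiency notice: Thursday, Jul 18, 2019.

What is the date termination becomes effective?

Oct 26, 2019

Adding 25 calendar days to Jul 18, 2019 gives Aug 12, 2019, which is the last day of the acceptance period.
The last day of the revision period: 47 calendar days after Aug 12, 2019 is Sep 28, 2019.
Adding 28 calendar days to Sep 28, 2019 gives Oct 26, 2019, which is the date termination becomes effective.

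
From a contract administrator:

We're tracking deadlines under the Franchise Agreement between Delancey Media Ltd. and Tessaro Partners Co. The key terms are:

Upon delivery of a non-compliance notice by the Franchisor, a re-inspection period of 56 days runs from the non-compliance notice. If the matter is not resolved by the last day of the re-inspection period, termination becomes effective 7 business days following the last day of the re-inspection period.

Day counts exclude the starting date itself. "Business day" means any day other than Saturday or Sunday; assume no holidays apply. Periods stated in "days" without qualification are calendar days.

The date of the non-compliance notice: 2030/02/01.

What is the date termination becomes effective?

2030/04/09

Adding 56 calendar days to 2030/02/01 gives 2030/03/29, which is the last day of the re-inspection period.
The date termination becomes effective: 7 business days after Friday, 2030/03/29, skipping weekends — Apr 1, Apr 2, Apr 3, Apr 4, Apr 5, Apr 8, Apr 9 — lands on Tuesday, 2030/04/09.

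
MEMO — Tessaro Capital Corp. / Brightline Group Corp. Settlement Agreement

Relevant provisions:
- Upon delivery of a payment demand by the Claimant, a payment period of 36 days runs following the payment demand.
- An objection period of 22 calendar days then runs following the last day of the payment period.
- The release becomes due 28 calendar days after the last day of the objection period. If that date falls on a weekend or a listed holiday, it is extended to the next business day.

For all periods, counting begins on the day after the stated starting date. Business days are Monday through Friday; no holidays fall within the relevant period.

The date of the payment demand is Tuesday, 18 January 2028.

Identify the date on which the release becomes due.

Adding 36 calendar days to 18 January 2028 gives 23 February 2028, which is the last day of the payment period.
The last day of the objection period: 22 calendar days after 23 February 2028 is 16 March 2028.
The date on which the release becomes due: 16 March 2028 + 28 days = 13 April 2028. 13 April 2028 is a Thursday, so no roll-forward applies.

13 April 2028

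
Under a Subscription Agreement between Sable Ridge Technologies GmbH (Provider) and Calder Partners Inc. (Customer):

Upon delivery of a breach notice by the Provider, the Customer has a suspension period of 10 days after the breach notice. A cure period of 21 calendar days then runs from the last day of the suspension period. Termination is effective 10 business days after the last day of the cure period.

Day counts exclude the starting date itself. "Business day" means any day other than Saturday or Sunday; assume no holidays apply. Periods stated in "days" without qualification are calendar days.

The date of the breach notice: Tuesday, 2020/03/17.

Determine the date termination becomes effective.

2020/05/01

Adding 10 calendar days to 2020/03/17 gives 2020/03/27, which is the last day of the suspension period.
The last day of the cure period: 21 calendar days after 2020/03/27 is 2020/04/17.
The date termination becomes effective: 10 business days after Friday, 2020/04/17, skipping weekends — Apr 20, Apr 21, Apr 22, Apr 23, Apr 24, Apr 27, Apr 28, Apr 29, Apr 30, May 1 — lands on Friday, 2020/05/01.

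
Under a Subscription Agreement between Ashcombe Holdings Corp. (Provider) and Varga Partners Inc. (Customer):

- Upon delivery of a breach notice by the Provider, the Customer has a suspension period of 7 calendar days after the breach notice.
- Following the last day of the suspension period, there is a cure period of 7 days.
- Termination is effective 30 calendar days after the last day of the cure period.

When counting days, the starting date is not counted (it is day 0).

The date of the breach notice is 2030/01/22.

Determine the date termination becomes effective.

The last day of the suspension period: 7 calendar days after 2030/01/22 is 2030/01/29.
The last day of the cure period: 2030/01/29 + 7 days = 2030/02/05.
The date termination becomes effective: 30 calendar days after 2030/02/05 is 2030/03/07.

2030/03/07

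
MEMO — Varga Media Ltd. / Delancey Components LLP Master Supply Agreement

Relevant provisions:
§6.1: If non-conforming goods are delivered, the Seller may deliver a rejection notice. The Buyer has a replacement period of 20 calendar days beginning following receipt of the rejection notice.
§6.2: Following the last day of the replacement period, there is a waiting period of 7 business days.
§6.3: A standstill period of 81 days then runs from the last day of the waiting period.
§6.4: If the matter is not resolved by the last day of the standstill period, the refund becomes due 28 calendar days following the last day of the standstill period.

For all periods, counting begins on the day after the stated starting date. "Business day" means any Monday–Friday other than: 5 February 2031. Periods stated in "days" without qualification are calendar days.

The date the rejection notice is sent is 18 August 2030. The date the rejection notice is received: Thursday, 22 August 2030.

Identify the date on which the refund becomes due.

7 January 2031

The last day of the replacement period: 20 calendar days after 22 August 2030 is 11 September 2030.
The last day of the waiting period: 7 business days after Wednesday, 11 September 2030, skipping weekends — Sep 12, Sep 13, Sep 16, Sep 17, Sep 18, Sep 19, Sep 20 — lands on Friday, 20 September 2030.
The last day of the standstill period: 81 calendar days after 20 September 2030 is 10 December 2030.
Adding 28 calendar days to 10 December 2030 gives 7 January 2031, which is the date on which the refund becomes due.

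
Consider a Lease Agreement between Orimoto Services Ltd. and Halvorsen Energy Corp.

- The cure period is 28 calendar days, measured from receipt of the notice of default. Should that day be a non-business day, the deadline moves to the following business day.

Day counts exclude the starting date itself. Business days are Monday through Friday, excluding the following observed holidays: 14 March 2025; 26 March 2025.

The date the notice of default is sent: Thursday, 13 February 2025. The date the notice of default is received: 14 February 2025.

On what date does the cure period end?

The last day of the cure period: 14 February 2025 + 28 days = 14 March 2025. That falls on Friday, a listed holiday, so it rolls to the next business day, Monday, 17 March 2025.

17 March 2025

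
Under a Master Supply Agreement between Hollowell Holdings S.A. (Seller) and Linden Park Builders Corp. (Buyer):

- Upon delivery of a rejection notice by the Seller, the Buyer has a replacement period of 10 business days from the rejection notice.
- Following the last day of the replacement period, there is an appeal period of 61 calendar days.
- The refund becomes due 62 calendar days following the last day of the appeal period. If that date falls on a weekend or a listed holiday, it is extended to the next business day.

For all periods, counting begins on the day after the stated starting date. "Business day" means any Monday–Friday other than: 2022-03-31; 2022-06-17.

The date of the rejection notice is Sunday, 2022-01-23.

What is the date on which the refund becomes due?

The last day of the replacement period: counting 10 business days from Sunday, 2022-01-23 (Jan 24, Jan 25, Jan 26, Jan 27, Jan 28, Jan 31, Feb 1, Feb 2, Feb 3, Feb 4, skipping weekends) reaches Friday, 2022-02-04.
Adding 61 calendar days to 2022-02-04 gives 2022-04-06, which is the last day of the appeal period.
Adding 62 calendar days to 2022-04-06 gives 2022-06-07, which is the date on which the refund becomes due. 2022-06-07 is a Tuesday and is not a listed holiday, so no roll-forward applies.

2022-06-07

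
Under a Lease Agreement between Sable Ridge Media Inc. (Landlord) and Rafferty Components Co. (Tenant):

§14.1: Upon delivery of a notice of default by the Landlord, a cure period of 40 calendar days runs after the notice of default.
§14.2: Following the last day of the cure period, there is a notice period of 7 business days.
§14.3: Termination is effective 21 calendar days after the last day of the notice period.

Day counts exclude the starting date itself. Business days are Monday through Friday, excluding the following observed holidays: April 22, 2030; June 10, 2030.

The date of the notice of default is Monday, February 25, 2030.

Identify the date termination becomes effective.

The last day of the cure period: 40 calendar days after February 25, 2030 is April 6, 2030.
From Saturday, April 6, 2030, 7 business days (Apr 8, Apr 9, Apr 10, Apr 11, Apr 12, Apr 15, Apr 16, skipping weekends) brings us to Tuesday, April 16, 2030, which is the last day of the notice period.
The date termination becomes effective: April 16, 2030 + 21 days = May 7, 2030.

May 7, 2030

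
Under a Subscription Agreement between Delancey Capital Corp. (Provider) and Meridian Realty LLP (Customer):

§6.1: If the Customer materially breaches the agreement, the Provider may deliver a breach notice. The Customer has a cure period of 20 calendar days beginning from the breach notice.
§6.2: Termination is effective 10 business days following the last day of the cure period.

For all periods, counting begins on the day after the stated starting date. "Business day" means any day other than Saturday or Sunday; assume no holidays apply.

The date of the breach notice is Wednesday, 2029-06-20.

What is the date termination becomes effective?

2029-07-24

The last day of the cure period: 2029-06-20 + 20 days = 2029-07-10.
From Tuesday, 2029-07-10, 10 business days (Jul 11, Jul 12, Jul 13, Jul 16, Jul 17, Jul 18, Jul 19, Jul 20, Jul 23, Jul 24, skipping weekends) brings us to Tuesday, 2029-07-24, which is the date termination becomes effective.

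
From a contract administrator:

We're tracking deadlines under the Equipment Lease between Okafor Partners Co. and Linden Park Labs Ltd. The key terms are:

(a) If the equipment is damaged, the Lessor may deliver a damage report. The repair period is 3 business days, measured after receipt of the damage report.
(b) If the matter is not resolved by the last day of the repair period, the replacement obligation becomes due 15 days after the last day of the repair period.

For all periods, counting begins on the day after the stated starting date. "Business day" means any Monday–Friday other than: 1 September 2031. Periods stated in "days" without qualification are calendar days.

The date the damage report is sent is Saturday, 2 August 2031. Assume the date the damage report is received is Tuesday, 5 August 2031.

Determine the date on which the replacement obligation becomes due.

The last day of the repair period: counting 3 business days from Tuesday, 5 August 2031 (Aug 6, Aug 7, Aug 8, skipping weekends) reaches Friday, 8 August 2031.
The date on which the replacement obligation becomes due: 15 calendar days after 8 August 2031 is 23 August 2031.

23 August 2031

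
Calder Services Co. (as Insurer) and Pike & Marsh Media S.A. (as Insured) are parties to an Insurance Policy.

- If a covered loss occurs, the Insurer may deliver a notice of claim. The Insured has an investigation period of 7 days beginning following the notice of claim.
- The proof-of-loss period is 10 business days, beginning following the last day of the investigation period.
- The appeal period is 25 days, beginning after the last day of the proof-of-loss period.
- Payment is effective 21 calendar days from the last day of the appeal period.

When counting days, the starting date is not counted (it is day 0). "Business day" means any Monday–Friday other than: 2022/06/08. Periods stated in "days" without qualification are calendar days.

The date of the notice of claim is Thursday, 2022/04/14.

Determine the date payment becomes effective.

The last day of the investigation period: 7 calendar days after 2022/04/14 is 2022/04/21.
From Thursday, 2022/04/21, 10 business days (Apr 22, Apr 25, Apr 26, Apr 27, Apr 28, Apr 29, May 2, May 3, May 4, May 5, skipping weekends) brings us to Thursday, 2022/05/05, which is the last day of the proof-of-loss period.
The last day of the appeal period: 25 calendar days after 2022/05/05 is 2022/05/30.
The date payment becomes effective: 21 calendar days after 2022/05/30 is 2022/06/20.

2022/06/20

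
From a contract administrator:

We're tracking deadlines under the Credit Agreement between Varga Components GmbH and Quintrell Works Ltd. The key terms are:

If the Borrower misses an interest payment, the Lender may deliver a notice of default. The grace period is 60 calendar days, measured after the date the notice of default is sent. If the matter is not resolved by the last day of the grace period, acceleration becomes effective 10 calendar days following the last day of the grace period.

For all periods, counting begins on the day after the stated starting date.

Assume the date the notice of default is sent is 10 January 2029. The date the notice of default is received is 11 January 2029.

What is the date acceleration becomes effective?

The last day of the grace period: 10 January 2029 + 60 days = 11 March 2029.
Adding 10 calendar days to 11 March 2029 gives 21 March 2029, which is the date acceleration becomes effective.

21 March 2029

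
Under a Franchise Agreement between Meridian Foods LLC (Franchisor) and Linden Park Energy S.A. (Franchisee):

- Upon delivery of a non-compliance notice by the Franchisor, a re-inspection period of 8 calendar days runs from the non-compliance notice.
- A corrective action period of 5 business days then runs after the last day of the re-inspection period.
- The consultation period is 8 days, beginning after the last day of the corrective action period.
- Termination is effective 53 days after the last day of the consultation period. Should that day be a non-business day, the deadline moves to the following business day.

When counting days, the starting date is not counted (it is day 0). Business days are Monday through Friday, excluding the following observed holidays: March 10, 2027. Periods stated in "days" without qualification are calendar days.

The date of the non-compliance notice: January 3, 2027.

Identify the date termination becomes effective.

March 22, 2027

Adding 8 calendar days to January 3, 2027 gives January 11, 2027, which is the last day of the re-inspection period.
The last day of the corrective action period: 5 business days after Monday, January 11, 2027, skipping weekends — Jan 12, Jan 13, Jan 14, Jan 15, Jan 18 — lands on Monday, January 18, 2027.
The last day of the consultation period: 8 calendar days after January 18, 2027 is January 26, 2027.
The date termination becomes effective: 53 calendar days after January 26, 2027 is March 20, 2027. That falls on a Saturday, so it rolls to the next business day, Monday, March 22, 2027.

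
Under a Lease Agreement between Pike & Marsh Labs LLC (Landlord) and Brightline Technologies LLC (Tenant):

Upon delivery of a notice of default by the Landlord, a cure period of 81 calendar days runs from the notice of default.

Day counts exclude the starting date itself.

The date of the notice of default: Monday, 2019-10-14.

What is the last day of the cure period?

2020-01-03

The last day of the cure period: 81 calendar days after 2019-10-14 is 2020-01-03.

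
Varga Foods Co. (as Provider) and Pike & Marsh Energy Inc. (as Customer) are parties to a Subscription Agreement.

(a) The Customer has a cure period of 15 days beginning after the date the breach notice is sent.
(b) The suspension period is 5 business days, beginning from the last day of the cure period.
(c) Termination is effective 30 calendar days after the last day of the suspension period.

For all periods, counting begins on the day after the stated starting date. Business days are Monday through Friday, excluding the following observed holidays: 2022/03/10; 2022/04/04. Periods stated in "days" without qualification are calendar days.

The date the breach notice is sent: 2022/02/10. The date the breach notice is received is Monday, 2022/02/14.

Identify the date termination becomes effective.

2022/04/03

The last day of the cure period: 2022/02/10 + 15 days = 2022/02/25.
The last day of the suspension period: counting 5 business days from Friday, 2022/02/25 (Feb 28, Mar 1, Mar 2, Mar 3, Mar 4, skipping weekends) reaches Friday, 2022/03/04.
The date termination becomes effective: 2022/03/04 + 30 days = 2022/04/03.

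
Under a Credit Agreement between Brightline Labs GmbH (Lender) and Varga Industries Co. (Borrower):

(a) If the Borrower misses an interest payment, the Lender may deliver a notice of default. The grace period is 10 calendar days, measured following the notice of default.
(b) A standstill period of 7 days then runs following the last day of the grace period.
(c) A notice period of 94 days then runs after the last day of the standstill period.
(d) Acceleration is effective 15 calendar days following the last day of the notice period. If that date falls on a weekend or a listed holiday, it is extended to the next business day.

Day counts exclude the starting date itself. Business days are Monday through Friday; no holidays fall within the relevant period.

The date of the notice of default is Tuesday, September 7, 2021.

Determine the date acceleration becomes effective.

January 11, 2022

The last day of the grace period: September 7, 2021 + 10 days = September 17, 2021.
The last day of the standstill period: September 17, 2021 + 7 days = September 24, 2021.
The last day of the notice period: 94 calendar days after September 24, 2021 is December 27, 2021.
The date acceleration becomes effective: 15 calendar days after December 27, 2021 is January 11, 2022. January 11, 2022 is a Tuesday, so no roll-forward applies.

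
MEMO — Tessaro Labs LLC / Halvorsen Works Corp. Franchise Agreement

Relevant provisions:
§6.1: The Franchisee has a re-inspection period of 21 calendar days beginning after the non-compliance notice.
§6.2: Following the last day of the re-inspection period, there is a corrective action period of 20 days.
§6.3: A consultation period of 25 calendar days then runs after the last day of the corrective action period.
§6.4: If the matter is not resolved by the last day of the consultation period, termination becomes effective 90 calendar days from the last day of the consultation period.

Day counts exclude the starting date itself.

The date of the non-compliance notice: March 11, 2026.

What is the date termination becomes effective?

The last day of the re-inspection period: 21 calendar days after March 11, 2026 is April 1, 2026.
Adding 20 calendar days to April 1, 2026 gives April 21, 2026, which is the last day of the corrective action period.
The last day of the consultation period: April 21, 2026 + 25 days = May 16, 2026.
The date termination becomes effective: May 16, 2026 + 90 days = August 14, 2026.

August 14, 2026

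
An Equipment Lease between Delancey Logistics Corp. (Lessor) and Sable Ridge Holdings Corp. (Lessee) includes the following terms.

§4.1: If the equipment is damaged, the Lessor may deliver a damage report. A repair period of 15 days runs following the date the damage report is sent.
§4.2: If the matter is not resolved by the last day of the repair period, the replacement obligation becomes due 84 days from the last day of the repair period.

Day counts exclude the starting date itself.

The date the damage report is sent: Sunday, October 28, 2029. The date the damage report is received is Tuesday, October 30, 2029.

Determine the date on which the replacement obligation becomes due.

February 4, 2030

The last day of the repair period: 15 calendar days after October 28, 2029 is November 12, 2029.
The date on which the replacement obligation becomes due: November 12, 2029 + 84 days = February 4, 2030.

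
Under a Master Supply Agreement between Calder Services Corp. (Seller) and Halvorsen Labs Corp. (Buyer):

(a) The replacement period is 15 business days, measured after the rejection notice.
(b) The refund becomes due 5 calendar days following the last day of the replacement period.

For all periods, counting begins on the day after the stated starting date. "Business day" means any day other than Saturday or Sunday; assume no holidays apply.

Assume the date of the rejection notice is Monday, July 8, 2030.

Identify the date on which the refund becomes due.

August 3, 2030

From Monday, July 8, 2030, 15 business days (Jul 9, Jul 10, Jul 11, Jul 12, …, Jul 25, Jul 26, Jul 29, skipping weekends) brings us to Monday, July 29, 2030, which is the last day of the replacement period.
Adding 5 calendar days to July 29, 2030 gives August 3, 2030, which is the date on which the refund becomes due.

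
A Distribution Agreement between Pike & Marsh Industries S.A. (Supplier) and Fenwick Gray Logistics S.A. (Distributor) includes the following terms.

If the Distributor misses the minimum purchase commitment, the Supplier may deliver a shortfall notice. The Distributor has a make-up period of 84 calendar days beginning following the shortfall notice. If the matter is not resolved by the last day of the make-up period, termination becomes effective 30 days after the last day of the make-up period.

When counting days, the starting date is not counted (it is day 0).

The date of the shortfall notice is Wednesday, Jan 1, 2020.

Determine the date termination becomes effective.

Apr 24, 2020

The last day of the make-up period: 84 calendar days after Jan 1, 2020 is Mar 25, 2020.
The date termination becomes effective: 30 calendar days after Mar 25, 2020 is Apr 24, 2020.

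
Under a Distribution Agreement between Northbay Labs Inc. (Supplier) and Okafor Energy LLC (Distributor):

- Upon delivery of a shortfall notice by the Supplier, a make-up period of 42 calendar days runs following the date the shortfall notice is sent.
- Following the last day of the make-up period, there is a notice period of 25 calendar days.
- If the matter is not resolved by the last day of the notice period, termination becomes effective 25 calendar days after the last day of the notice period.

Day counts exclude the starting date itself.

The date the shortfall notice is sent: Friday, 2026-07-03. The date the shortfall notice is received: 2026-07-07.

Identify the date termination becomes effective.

Adding 42 calendar days to 2026-07-03 gives 2026-08-14, which is the last day of the make-up period.
Adding 25 calendar days to 2026-08-14 gives 2026-09-08, which is the last day of the notice period.
The date termination becomes effective: 2026-09-08 + 25 days = 2026-10-03.

2026-10-03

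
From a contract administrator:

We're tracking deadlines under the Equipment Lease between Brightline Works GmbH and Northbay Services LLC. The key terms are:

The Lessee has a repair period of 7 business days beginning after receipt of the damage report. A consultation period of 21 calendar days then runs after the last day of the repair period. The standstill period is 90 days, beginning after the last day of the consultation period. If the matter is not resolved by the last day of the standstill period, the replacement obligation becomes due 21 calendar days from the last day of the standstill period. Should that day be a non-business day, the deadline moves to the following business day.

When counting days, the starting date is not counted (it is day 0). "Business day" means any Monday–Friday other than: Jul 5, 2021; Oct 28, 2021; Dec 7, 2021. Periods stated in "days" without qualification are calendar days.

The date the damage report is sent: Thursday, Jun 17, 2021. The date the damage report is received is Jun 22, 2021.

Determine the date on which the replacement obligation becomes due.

The last day of the repair period: 7 business days after Tuesday, Jun 22, 2021, skipping weekends — Jun 23, Jun 24, Jun 25, Jun 28, Jun 29, Jun 30, Jul 1 — lands on Thursday, Jul 1, 2021.
The last day of the consultation period: 21 calendar days after Jul 1, 2021 is Jul 22, 2021.
Adding 90 calendar days to Jul 22, 2021 gives Oct 20, 2021, which is the last day of the standstill period.
Adding 21 calendar days to Oct 20, 2021 gives Nov 10, 2021, which is the date on which the replacement obligation becomes due. Nov 10, 2021 is a Wednesday and is not a listed holiday, so no roll-forward applies.

Nov 10, 2021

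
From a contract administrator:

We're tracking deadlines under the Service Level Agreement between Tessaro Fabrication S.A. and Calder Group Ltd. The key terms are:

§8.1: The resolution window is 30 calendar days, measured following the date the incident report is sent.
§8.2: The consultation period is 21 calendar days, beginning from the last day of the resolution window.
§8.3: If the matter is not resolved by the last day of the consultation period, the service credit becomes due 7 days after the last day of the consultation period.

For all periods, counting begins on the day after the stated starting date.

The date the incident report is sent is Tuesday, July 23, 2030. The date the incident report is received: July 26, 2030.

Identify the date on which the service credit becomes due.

September 19, 2030

Adding 30 calendar days to July 23, 2030 gives August 22, 2030, which is the last day of the resolution window.
The last day of the consultation period: August 22, 2030 + 21 days = September 12, 2030.
Adding 7 calendar days to September 12, 2030 gives September 19, 2030, which is the date on which the service credit becomes due.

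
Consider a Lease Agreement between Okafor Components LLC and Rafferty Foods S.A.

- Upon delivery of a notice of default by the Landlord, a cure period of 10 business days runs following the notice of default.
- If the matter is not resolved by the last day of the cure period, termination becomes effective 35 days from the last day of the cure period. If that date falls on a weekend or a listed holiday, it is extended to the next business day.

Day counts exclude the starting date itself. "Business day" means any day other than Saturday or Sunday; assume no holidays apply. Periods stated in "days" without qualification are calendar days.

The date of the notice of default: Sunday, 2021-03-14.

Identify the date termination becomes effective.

2021-04-30

The last day of the cure period: 10 business days after Sunday, 2021-03-14, skipping weekends — Mar 15, Mar 16, Mar 17, Mar 18, Mar 19, Mar 22, Mar 23, Mar 24, Mar 25, Mar 26 — lands on Friday, 2021-03-26.
The date termination becomes effective: 35 calendar days after 2021-03-26 is 2021-04-30. 2021-04-30 is a Friday, so no roll-forward applies.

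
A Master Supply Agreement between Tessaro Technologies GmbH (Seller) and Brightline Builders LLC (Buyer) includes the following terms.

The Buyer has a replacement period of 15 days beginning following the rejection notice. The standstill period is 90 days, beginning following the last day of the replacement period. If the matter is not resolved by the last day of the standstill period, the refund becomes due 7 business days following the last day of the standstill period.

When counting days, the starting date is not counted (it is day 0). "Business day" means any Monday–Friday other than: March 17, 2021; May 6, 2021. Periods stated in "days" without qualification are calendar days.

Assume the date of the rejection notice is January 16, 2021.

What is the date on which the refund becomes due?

May 12, 2021

Adding 15 calendar days to January 16, 2021 gives January 31, 2021, which is the last day of the replacement period.
The last day of the standstill period: January 31, 2021 + 90 days = May 1, 2021.
The date on which the refund becomes due: counting 7 business days from Saturday, May 1, 2021 (May 3, May 4, May 5, May 7, May 10, May 11, May 12, skipping weekends and the listed holiday on May 6) reaches Wednesday, May 12, 2021.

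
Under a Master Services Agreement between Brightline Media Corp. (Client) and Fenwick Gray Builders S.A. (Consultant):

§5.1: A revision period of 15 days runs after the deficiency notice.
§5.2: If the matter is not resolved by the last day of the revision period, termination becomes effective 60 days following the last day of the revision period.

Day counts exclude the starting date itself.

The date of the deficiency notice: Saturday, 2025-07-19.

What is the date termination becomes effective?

2025-10-02

The last day of the revision period: 15 calendar days after 2025-07-19 is 2025-08-03.
Adding 60 calendar days to 2025-08-03 gives 2025-10-02, which is the date termination becomes effective.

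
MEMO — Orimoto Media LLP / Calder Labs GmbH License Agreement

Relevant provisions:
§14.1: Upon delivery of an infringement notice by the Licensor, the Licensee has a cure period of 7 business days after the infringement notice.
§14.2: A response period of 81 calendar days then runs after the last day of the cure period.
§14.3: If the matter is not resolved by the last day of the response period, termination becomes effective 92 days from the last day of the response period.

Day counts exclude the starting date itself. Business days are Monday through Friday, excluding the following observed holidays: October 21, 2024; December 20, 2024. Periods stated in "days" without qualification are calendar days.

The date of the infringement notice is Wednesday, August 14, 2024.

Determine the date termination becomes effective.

February 12, 2025

From Wednesday, August 14, 2024, 7 business days (Aug 15, Aug 16, Aug 19, Aug 20, Aug 21, Aug 22, Aug 23, skipping weekends) brings us to Friday, August 23, 2024, which is the last day of the cure period.
The last day of the response period: August 23, 2024 + 81 days = November 12, 2024.
The date termination becomes effective: 92 calendar days after November 12, 2024 is February 12, 2025.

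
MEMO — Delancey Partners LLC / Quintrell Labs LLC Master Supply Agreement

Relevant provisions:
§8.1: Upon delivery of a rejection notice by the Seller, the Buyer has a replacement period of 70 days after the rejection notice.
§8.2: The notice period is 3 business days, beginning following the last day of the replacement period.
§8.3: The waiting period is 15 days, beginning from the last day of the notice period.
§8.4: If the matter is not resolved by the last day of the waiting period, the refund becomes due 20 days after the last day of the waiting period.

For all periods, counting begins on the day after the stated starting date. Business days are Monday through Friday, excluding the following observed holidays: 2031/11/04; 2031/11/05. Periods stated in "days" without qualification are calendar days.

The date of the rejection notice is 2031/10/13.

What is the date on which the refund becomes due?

Adding 70 calendar days to 2031/10/13 gives 2031/12/22, which is the last day of the replacement period.
The last day of the notice period: 3 business days after Monday, 2031/12/22, skipping weekends — Dec 23, Dec 24, Dec 25 — lands on Thursday, 2031/12/25.
Adding 15 calendar days to 2031/12/25 gives 2032/01/09, which is the last day of the waiting period.
Adding 20 calendar days to 2032/01/09 gives 2032/01/29, which is the date on which the refund becomes due.

2032/01/29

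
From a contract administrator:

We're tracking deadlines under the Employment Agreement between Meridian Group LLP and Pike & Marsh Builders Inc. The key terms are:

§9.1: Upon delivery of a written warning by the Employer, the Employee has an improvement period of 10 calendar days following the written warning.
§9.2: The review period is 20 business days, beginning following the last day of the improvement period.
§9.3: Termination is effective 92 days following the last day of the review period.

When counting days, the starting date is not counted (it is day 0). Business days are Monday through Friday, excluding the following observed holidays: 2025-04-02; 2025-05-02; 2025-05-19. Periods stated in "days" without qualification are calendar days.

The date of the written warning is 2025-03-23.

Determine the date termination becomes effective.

2025-07-31

Adding 10 calendar days to 2025-03-23 gives 2025-04-02, which is the last day of the improvement period.
The last day of the review period: 20 business days after Wednesday, 2025-04-02, skipping weekends — Apr 3, Apr 4, Apr 7, Apr 8, …, Apr 28, Apr 29, Apr 30 — lands on Wednesday, 2025-04-30.
The date termination becomes effective: 92 calendar days after 2025-04-30 is 2025-07-31.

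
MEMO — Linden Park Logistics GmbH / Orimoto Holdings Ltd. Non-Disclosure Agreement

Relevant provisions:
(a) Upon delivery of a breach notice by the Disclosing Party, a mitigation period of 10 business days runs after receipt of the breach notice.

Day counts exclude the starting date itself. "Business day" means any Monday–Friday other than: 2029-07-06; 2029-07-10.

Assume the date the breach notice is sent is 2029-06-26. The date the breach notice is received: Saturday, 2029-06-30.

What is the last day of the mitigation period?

The last day of the mitigation period: counting 10 business days from Saturday, 2029-06-30 (Jul 2, Jul 3, Jul 4, Jul 5, Jul 9, Jul 11, Jul 12, Jul 13, Jul 16, Jul 17, skipping weekends and the listed holidays on Jul 6, Jul 10) reaches Tuesday, 2029-07-17.

2029-07-17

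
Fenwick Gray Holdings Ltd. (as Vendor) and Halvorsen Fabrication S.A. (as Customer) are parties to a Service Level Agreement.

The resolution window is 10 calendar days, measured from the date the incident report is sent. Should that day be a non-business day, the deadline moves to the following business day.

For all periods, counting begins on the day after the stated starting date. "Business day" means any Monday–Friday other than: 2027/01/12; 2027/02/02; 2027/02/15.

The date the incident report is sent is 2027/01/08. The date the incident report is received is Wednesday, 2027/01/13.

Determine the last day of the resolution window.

Adding 10 calendar days to 2027/01/08 gives 2027/01/18, which is the last day of the resolution window. 2027/01/18 is a Monday and is not a listed holiday, so no roll-forward applies.

2027/01/18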